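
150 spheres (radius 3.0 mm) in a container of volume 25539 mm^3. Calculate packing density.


V_sphere = 4/3*pi*3.0^3 = 113.0973 mm^3
Total V = 150*113.0973 = 16964.595 mm^3
PD = 16964.595 / 25539 = 0.664

0.664


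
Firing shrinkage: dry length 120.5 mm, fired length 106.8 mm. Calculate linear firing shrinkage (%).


FS = (120.5 - 106.8) / 120.5 * 100 = 11.37%

11.37


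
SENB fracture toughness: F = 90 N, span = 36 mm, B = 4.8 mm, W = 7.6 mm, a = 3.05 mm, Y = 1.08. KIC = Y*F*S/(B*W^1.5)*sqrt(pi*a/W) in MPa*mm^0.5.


KIC = 1.08*90*36/(4.8*7.6^1.5)*sqrt(pi*3.05/7.6) = 39.07

39.07


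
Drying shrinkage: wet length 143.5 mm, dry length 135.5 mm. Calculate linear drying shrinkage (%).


DS = (143.5 - 135.5) / 143.5 * 100 = 5.57%

5.57


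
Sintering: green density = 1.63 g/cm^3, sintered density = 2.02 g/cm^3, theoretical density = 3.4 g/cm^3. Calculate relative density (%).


Relative = 2.02 / 3.4 * 100 = 59.4%

59.4


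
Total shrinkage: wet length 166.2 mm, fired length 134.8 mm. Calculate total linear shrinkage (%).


TS = (166.2 - 134.8) / 166.2 * 100 = 18.89%

18.89


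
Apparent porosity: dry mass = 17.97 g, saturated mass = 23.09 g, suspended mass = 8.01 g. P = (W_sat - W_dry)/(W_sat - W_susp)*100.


P = (23.09 - 17.97) / (23.09 - 8.01) * 100 = 5.12 / 15.08 * 100 = 34.0%

34.0


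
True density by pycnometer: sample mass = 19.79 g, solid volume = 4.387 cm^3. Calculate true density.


TD = 19.79 / 4.387 = 4.511 g/cm^3

4.511


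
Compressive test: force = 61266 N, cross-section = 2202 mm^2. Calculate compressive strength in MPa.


CS = 61266 / 2202 = 27.8 MPa

27.8


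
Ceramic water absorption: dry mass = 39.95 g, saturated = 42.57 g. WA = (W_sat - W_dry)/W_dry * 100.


WA = (42.57 - 39.95) / 39.95 * 100 = 6.56%

6.56


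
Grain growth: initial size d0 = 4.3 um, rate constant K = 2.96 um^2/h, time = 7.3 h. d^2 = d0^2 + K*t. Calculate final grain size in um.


d^2 = 4.3^2 + 2.96*7.3 = 40.098
d = sqrt(40.098) = 6.33 um

6.33


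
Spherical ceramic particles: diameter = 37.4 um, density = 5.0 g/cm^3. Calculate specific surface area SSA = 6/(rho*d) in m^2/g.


SSA = 6 / (5.0 * 37.4) = 0.032 m^2/g

0.032


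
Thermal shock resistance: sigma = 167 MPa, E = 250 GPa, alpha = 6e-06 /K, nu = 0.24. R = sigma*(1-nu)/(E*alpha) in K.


R = 167*(1-0.24)/(250*1000*6e-06) = 85 K

85


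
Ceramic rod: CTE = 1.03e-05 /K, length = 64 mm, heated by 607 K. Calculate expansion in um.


dL = 1.03e-05 * 64 * 607 * 1000 = 400.134 um

400.134


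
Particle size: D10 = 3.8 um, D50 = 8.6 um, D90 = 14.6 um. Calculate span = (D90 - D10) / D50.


Span = (14.6 - 3.8) / 8.6 = 10.8 / 8.6 = 1.256

1.256


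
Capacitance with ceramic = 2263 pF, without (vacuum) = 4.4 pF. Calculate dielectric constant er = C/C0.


er = 2263 / 4.4 = 514.32

514.32


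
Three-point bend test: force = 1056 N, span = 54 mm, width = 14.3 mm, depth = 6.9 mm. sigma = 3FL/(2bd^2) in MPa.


sigma = 3*1056*54/(2*14.3*6.9^2) = 125.6 MPa

125.6


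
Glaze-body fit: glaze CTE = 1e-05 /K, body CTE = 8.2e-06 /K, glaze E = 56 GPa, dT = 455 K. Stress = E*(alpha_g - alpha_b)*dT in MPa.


Stress = 56*1000*(1e-05 - 8.2e-06)*455 = 45.9 MPa

45.9


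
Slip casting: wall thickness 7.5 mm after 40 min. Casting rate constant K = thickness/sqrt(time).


K = 7.5 / sqrt(40) = 7.5 / 6.3246 = 1.186 mm/min^0.5

1.186


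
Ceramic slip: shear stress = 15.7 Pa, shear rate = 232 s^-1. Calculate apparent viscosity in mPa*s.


eta = tau/gamma * 1000 = 15.7/232 * 1000 = 67.7 mPa*s

67.7


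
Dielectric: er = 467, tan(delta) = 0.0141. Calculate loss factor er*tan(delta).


Loss = 467 * 0.0141 = 6.585

6.585


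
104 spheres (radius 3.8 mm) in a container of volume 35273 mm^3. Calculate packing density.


V_sphere = 4/3*pi*3.8^3 = 229.8473 mm^3
Total V = 104*229.8473 = 23904.1192 mm^3
PD = 23904.1192 / 35273 = 0.678

0.678


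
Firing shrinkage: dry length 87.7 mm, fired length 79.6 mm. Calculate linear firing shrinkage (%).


FS = (87.7 - 79.6) / 87.7 * 100 = 9.24%

9.24


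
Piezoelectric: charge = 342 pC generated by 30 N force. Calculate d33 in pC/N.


d33 = 342 / 30 = 11.4 pC/N

11.4


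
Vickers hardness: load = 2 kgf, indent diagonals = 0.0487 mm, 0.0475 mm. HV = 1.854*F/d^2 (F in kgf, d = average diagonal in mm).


d_avg = (0.0487+0.0475)/2 = 0.0481 mm
HV = 1.854*2/0.0481^2 = 1603

1603


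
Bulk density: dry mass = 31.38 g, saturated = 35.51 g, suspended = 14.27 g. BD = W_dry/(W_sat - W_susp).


BD = 31.38 / (35.51 - 14.27) = 31.38 / 21.24 = 1.477 g/cm^3

1.477


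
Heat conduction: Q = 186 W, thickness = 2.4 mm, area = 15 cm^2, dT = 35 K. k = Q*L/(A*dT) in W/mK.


k = 186*2.4/1000/(15/10000*35) = 8.5 W/mK

8.5


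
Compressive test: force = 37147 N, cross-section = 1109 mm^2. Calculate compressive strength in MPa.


CS = 37147 / 1109 = 33.5 MPa

33.5


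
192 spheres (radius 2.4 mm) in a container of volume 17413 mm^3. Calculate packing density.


V_sphere = 4/3*pi*2.4^3 = 57.9058 mm^3
Total V = 192*57.9058 = 11117.9136 mm^3
PD = 11117.9136 / 17413 = 0.638

0.638


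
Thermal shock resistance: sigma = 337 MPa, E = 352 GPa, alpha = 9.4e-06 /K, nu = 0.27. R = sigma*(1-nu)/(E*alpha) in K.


R = 337*(1-0.27)/(352*1000*9.4e-06) = 74 K

74


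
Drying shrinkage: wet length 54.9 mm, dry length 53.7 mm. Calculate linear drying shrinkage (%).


DS = (54.9 - 53.7) / 54.9 * 100 = 2.19%

2.19


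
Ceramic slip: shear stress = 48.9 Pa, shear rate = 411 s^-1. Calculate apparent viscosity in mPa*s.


eta = tau/gamma * 1000 = 48.9/411 * 1000 = 119.0 mPa*s

119.0


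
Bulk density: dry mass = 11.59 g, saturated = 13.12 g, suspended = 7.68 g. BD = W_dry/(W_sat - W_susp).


BD = 11.59 / (13.12 - 7.68) = 11.59 / 5.44 = 2.131 g/cm^3

2.131


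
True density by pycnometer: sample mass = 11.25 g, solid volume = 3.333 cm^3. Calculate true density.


TD = 11.25 / 3.333 = 3.375 g/cm^3

3.375


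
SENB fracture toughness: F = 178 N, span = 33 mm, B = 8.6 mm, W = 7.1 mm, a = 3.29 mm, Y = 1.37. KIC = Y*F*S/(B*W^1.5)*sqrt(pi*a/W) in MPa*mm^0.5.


KIC = 1.37*178*33/(8.6*7.1^1.5)*sqrt(pi*3.29/7.1) = 59.68

59.68


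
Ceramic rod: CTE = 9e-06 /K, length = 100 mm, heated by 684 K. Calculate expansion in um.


dL = 9e-06 * 100 * 684 * 1000 = 615.6 um

615.6


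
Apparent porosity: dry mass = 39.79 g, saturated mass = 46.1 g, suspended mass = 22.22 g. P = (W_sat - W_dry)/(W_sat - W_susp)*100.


P = (46.1 - 39.79) / (46.1 - 22.22) * 100 = 6.31 / 23.88 * 100 = 26.4%

26.4


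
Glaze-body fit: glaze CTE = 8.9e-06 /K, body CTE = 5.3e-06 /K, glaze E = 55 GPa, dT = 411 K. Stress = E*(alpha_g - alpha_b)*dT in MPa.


Stress = 55*1000*(8.9e-06 - 5.3e-06)*411 = 81.4 MPa

81.4


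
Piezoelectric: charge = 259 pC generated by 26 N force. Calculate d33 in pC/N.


d33 = 259 / 26 = 10.0 pC/N

10.0


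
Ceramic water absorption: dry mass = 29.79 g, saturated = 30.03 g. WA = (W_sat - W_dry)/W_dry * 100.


WA = (30.03 - 29.79) / 29.79 * 100 = 0.81%

0.81


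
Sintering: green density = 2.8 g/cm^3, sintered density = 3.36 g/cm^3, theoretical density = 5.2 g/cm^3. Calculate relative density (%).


Relative = 3.36 / 5.2 * 100 = 64.6%

64.6


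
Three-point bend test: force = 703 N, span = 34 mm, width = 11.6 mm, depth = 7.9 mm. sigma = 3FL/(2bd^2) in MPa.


sigma = 3*703*34/(2*11.6*7.9^2) = 49.5 MPa

49.5


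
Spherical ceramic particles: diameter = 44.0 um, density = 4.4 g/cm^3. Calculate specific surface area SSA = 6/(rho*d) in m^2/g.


SSA = 6 / (4.4 * 44.0) = 0.031 m^2/g

0.031


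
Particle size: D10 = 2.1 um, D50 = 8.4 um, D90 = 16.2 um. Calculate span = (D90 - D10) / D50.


Span = (16.2 - 2.1) / 8.4 = 14.1 / 8.4 = 1.679

1.679


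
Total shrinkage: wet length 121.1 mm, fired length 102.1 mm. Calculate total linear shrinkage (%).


TS = (121.1 - 102.1) / 121.1 * 100 = 15.69%

15.69


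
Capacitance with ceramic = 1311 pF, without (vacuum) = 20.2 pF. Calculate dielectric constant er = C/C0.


er = 1311 / 20.2 = 64.9

64.9


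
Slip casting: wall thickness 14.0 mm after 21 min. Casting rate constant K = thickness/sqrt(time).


K = 14.0 / sqrt(21) = 14.0 / 4.5826 = 3.055 mm/min^0.5

3.055


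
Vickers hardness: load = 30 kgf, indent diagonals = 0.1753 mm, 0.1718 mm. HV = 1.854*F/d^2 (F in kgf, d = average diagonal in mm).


d_avg = (0.1753+0.1718)/2 = 0.17355 mm
HV = 1.854*30/0.17355^2 = 1847

1847


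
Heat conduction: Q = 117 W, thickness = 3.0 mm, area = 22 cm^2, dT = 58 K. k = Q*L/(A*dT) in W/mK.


k = 117*3.0/1000/(22/10000*58) = 2.75 W/mK

2.75


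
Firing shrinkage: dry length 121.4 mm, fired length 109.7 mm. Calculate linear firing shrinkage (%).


FS = (121.4 - 109.7) / 121.4 * 100 = 9.64%

9.64


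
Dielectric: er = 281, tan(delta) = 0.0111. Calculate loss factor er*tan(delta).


Loss = 281 * 0.0111 = 3.119

3.119


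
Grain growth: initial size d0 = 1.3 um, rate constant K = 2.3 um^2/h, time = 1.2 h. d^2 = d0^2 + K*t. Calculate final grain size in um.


d^2 = 1.3^2 + 2.3*1.2 = 4.45
d = sqrt(4.45) = 2.11 um

2.11


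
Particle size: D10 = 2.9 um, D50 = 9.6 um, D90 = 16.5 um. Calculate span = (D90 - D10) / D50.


Span = (16.5 - 2.9) / 9.6 = 13.6 / 9.6 = 1.417

1.417


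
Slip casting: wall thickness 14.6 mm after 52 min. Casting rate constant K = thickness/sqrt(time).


K = 14.6 / sqrt(52) = 14.6 / 7.2111 = 2.025 mm/min^0.5

2.025


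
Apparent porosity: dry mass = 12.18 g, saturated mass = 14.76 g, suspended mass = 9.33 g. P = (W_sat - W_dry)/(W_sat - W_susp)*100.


P = (14.76 - 12.18) / (14.76 - 9.33) * 100 = 2.58 / 5.43 * 100 = 47.5%

47.5


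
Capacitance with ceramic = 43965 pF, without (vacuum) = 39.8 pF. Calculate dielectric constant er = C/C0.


er = 43965 / 39.8 = 1104.65

1104.65


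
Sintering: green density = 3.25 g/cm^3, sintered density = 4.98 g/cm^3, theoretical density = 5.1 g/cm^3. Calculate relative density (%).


Relative = 4.98 / 5.1 * 100 = 97.6%

97.6


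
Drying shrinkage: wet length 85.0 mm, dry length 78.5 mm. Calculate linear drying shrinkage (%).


DS = (85.0 - 78.5) / 85.0 * 100 = 7.65%

7.65


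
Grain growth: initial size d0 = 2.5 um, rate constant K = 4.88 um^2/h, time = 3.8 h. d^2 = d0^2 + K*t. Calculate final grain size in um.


d^2 = 2.5^2 + 4.88*3.8 = 24.794
d = sqrt(24.794) = 4.98 um

4.98


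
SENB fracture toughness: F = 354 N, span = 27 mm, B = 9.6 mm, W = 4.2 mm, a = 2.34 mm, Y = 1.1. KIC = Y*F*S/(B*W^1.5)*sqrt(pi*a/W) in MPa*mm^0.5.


KIC = 1.1*354*27/(9.6*4.2^1.5)*sqrt(pi*2.34/4.2) = 168.33

168.33


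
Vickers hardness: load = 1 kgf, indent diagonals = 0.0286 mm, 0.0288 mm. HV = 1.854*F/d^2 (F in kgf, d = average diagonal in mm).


d_avg = (0.0286+0.0288)/2 = 0.0287 mm
HV = 1.854*1/0.0287^2 = 2251

2251


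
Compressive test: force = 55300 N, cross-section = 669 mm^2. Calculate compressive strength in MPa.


CS = 55300 / 669 = 82.7 MPa

82.7


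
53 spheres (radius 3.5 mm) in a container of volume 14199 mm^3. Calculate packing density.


V_sphere = 4/3*pi*3.5^3 = 179.5944 mm^3
Total V = 53*179.5944 = 9518.5032 mm^3
PD = 9518.5032 / 14199 = 0.67

0.67


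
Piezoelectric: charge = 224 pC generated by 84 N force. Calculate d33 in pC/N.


d33 = 224 / 84 = 2.7 pC/N

2.7


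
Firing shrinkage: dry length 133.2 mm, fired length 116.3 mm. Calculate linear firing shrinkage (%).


FS = (133.2 - 116.3) / 133.2 * 100 = 12.69%

12.69


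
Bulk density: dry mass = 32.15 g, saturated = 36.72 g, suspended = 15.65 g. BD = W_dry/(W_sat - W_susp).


BD = 32.15 / (36.72 - 15.65) = 32.15 / 21.07 = 1.526 g/cm^3

1.526


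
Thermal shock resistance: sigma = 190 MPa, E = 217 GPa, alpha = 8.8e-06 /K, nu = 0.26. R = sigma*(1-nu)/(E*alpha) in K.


R = 190*(1-0.26)/(217*1000*8.8e-06) = 74 K

74


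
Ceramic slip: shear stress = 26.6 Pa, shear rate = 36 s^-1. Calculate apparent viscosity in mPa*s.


eta = tau/gamma * 1000 = 26.6/36 * 1000 = 738.9 mPa*s

738.9


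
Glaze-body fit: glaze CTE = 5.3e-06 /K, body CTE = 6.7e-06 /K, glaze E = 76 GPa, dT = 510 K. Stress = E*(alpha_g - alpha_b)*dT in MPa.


Stress = 76*1000*(5.3e-06 - 6.7e-06)*510 = -54.3 MPa

-54.3


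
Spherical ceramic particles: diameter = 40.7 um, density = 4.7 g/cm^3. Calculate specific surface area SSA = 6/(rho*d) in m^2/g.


SSA = 6 / (4.7 * 40.7) = 0.031 m^2/g

0.031


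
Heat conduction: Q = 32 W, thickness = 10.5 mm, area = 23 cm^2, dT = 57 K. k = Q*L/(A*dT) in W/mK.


k = 32*10.5/1000/(23/10000*57) = 2.56 W/mK

2.56


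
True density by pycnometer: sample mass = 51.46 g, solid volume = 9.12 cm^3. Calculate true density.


TD = 51.46 / 9.12 = 5.643 g/cm^3

5.643


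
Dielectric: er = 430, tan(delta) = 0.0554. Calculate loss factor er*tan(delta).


Loss = 430 * 0.0554 = 23.822

23.822


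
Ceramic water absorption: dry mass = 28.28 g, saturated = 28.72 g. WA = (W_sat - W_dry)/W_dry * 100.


WA = (28.72 - 28.28) / 28.28 * 100 = 1.56%

1.56


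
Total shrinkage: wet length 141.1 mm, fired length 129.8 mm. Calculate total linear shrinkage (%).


TS = (141.1 - 129.8) / 141.1 * 100 = 8.01%

8.01


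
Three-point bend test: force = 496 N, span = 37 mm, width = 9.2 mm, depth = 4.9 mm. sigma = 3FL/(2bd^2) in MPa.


sigma = 3*496*37/(2*9.2*4.9^2) = 124.6 MPa

124.6


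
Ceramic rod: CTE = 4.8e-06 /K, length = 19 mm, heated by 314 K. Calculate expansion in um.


dL = 4.8e-06 * 19 * 314 * 1000 = 28.637 um

28.637


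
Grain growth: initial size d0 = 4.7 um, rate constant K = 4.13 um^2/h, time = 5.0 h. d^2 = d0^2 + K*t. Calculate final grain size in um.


d^2 = 4.7^2 + 4.13*5.0 = 42.74
d = sqrt(42.74) = 6.54 um

6.54


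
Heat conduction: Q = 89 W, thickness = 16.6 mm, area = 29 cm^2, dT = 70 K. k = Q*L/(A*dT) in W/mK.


k = 89*16.6/1000/(29/10000*70) = 7.28 W/mK

7.28


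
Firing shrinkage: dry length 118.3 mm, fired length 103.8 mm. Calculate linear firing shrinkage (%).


FS = (118.3 - 103.8) / 118.3 * 100 = 12.26%

12.26


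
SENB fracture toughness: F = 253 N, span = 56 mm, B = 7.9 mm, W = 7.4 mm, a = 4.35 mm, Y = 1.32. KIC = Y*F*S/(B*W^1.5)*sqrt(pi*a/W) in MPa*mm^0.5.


KIC = 1.32*253*56/(7.9*7.4^1.5)*sqrt(pi*4.35/7.4) = 159.81

159.81


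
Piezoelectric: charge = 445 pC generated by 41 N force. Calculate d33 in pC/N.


d33 = 445 / 41 = 10.9 pC/N

10.9


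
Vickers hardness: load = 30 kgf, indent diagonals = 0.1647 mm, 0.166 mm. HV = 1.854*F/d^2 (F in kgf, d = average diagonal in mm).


d_avg = (0.1647+0.166)/2 = 0.16535 mm
HV = 1.854*30/0.16535^2 = 2034

2034


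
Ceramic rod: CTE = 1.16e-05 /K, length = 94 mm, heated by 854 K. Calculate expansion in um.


dL = 1.16e-05 * 94 * 854 * 1000 = 931.202 um

931.202


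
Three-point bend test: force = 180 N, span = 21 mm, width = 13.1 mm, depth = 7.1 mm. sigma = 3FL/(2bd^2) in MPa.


sigma = 3*180*21/(2*13.1*7.1^2) = 8.6 MPa

8.6


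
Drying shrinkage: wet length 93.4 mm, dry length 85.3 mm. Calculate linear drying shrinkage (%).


DS = (93.4 - 85.3) / 93.4 * 100 = 8.67%

8.67


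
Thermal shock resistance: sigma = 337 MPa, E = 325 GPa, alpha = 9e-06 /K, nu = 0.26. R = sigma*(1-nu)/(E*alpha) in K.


R = 337*(1-0.26)/(325*1000*9e-06) = 85 K

85


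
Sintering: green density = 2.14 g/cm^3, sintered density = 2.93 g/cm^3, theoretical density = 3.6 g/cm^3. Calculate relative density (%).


Relative = 2.93 / 3.6 * 100 = 81.4%

81.4


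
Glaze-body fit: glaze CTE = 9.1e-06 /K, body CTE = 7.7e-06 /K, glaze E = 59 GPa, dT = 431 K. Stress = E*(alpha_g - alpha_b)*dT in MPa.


Stress = 59*1000*(9.1e-06 - 7.7e-06)*431 = 35.6 MPa

35.6


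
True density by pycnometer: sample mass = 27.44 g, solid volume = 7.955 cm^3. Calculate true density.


TD = 27.44 / 7.955 = 3.449 g/cm^3

3.449


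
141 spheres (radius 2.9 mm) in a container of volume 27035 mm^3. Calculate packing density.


V_sphere = 4/3*pi*2.9^3 = 102.1604 mm^3
Total V = 141*102.1604 = 14404.6164 mm^3
PD = 14404.6164 / 27035 = 0.533

0.533


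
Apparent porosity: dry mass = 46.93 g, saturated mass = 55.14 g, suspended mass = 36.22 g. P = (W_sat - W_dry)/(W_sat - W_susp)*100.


P = (55.14 - 46.93) / (55.14 - 36.22) * 100 = 8.21 / 18.92 * 100 = 43.4%

43.4


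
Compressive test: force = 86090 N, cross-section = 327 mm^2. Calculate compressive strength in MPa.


CS = 86090 / 327 = 263.3 MPa

263.3


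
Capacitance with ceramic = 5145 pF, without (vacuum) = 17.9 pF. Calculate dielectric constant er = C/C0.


er = 5145 / 17.9 = 287.43

287.43


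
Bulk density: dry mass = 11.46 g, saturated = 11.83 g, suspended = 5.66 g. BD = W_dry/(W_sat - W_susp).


BD = 11.46 / (11.83 - 5.66) = 11.46 / 6.17 = 1.857 g/cm^3

1.857


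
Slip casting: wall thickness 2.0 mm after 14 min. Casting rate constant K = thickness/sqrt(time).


K = 2.0 / sqrt(14) = 2.0 / 3.7417 = 0.535 mm/min^0.5

0.535


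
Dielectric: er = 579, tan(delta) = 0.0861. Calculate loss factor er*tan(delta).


Loss = 579 * 0.0861 = 49.852

49.852


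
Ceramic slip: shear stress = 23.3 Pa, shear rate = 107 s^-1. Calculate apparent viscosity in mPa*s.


eta = tau/gamma * 1000 = 23.3/107 * 1000 = 217.8 mPa*s

217.8


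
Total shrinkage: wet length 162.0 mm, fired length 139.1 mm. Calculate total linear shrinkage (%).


TS = (162.0 - 139.1) / 162.0 * 100 = 14.14%

14.14


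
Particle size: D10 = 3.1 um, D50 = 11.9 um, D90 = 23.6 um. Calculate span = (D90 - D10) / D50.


Span = (23.6 - 3.1) / 11.9 = 20.5 / 11.9 = 1.723

1.723


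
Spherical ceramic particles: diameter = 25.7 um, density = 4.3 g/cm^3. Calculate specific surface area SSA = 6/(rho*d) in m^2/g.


SSA = 6 / (4.3 * 25.7) = 0.054 m^2/g

0.054


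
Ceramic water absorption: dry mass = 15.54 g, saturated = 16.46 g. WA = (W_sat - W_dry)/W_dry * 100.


WA = (16.46 - 15.54) / 15.54 * 100 = 5.92%

5.92


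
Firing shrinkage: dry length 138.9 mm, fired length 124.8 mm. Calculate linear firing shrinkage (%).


FS = (138.9 - 124.8) / 138.9 * 100 = 10.15%

10.15


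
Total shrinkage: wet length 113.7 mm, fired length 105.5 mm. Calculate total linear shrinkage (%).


TS = (113.7 - 105.5) / 113.7 * 100 = 7.21%

7.21


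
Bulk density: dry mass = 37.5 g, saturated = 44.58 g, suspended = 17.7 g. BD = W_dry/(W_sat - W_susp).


BD = 37.5 / (44.58 - 17.7) = 37.5 / 26.88 = 1.395 g/cm^3

1.395


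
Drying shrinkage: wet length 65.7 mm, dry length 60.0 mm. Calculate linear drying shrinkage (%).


DS = (65.7 - 60.0) / 65.7 * 100 = 8.68%

8.68


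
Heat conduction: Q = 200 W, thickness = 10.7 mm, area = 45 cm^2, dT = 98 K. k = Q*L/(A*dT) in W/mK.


k = 200*10.7/1000/(45/10000*98) = 4.85 W/mK

4.85


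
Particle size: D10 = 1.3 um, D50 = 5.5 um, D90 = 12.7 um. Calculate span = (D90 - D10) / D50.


Span = (12.7 - 1.3) / 5.5 = 11.4 / 5.5 = 2.073

2.073


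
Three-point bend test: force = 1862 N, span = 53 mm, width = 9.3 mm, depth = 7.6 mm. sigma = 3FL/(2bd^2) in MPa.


sigma = 3*1862*53/(2*9.3*7.6^2) = 275.6 MPa

275.6


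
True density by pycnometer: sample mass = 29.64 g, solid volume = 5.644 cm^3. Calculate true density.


TD = 29.64 / 5.644 = 5.252 g/cm^3

5.252


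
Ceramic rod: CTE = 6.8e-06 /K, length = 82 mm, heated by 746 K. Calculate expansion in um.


dL = 6.8e-06 * 82 * 746 * 1000 = 415.97 um

415.97


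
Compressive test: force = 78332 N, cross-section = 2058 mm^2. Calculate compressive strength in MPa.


CS = 78332 / 2058 = 38.1 MPa

38.1


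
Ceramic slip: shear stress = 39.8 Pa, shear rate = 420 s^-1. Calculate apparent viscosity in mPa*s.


eta = tau/gamma * 1000 = 39.8/420 * 1000 = 94.8 mPa*s

94.8


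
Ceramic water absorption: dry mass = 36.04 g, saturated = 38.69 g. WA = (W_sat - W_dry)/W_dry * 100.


WA = (38.69 - 36.04) / 36.04 * 100 = 7.35%

7.35


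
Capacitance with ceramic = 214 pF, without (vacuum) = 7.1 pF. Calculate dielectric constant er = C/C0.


er = 214 / 7.1 = 30.14

30.14


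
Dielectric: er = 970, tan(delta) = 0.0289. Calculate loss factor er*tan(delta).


Loss = 970 * 0.0289 = 28.033

28.033


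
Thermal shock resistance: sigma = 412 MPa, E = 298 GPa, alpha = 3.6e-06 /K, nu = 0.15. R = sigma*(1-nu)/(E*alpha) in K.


R = 412*(1-0.15)/(298*1000*3.6e-06) = 326 K

326


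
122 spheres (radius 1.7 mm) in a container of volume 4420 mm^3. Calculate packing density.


V_sphere = 4/3*pi*1.7^3 = 20.5795 mm^3
Total V = 122*20.5795 = 2510.699 mm^3
PD = 2510.699 / 4420 = 0.568

0.568


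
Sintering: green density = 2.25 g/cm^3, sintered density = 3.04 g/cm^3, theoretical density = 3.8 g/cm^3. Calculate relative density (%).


Relative = 3.04 / 3.8 * 100 = 80.0%

80.0


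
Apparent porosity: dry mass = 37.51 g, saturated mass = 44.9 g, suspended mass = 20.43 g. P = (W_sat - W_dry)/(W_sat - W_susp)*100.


P = (44.9 - 37.51) / (44.9 - 20.43) * 100 = 7.39 / 24.47 * 100 = 30.2%

30.2


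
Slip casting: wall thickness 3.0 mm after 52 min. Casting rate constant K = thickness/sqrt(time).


K = 3.0 / sqrt(52) = 3.0 / 7.2111 = 0.416 mm/min^0.5

0.416


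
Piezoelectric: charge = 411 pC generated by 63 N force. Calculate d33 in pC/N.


d33 = 411 / 63 = 6.5 pC/N

6.5


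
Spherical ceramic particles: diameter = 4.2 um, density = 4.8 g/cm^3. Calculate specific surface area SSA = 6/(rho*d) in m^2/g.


SSA = 6 / (4.8 * 4.2) = 0.298 m^2/g

0.298


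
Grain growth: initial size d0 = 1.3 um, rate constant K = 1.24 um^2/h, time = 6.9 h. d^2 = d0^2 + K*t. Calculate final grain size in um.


d^2 = 1.3^2 + 1.24*6.9 = 10.246
d = sqrt(10.246) = 3.2 um

3.2


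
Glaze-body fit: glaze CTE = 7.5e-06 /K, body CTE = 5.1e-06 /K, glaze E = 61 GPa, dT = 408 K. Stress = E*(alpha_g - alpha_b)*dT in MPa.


Stress = 61*1000*(7.5e-06 - 5.1e-06)*408 = 59.7 MPa

59.7


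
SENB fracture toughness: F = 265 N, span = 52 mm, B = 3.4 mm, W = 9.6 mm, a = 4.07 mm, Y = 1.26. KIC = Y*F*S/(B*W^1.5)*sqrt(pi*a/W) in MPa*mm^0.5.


KIC = 1.26*265*52/(3.4*9.6^1.5)*sqrt(pi*4.07/9.6) = 198.14

198.14


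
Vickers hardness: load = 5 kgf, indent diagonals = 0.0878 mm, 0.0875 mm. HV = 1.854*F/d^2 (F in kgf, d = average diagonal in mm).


d_avg = (0.0878+0.0875)/2 = 0.08765 mm
HV = 1.854*5/0.08765^2 = 1207

1207


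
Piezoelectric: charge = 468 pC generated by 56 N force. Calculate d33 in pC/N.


d33 = 468 / 56 = 8.4 pC/N

8.4


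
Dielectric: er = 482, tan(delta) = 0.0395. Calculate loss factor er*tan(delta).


Loss = 482 * 0.0395 = 19.039

19.039


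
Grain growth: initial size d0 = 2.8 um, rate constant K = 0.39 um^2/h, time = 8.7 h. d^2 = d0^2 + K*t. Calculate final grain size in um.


d^2 = 2.8^2 + 0.39*8.7 = 11.233
d = sqrt(11.233) = 3.35 um

3.35


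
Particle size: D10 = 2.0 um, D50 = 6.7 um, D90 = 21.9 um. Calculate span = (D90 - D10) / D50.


Span = (21.9 - 2.0) / 6.7 = 19.9 / 6.7 = 2.97

2.97


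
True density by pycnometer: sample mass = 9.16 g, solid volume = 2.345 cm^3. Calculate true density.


TD = 9.16 / 2.345 = 3.906 g/cm^3

3.906


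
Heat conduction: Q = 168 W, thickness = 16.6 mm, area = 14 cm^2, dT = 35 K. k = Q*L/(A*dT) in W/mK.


k = 168*16.6/1000/(14/10000*35) = 56.91 W/mK

56.91


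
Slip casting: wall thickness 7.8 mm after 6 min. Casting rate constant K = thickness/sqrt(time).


K = 7.8 / sqrt(6) = 7.8 / 2.4495 = 3.184 mm/min^0.5

3.184


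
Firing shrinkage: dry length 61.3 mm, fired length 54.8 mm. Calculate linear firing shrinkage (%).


FS = (61.3 - 54.8) / 61.3 * 100 = 10.6%

10.6


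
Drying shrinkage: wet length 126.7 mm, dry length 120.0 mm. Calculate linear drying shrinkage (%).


DS = (126.7 - 120.0) / 126.7 * 100 = 5.29%

5.29


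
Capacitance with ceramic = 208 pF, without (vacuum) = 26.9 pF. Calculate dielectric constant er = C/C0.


er = 208 / 26.9 = 7.73

7.73


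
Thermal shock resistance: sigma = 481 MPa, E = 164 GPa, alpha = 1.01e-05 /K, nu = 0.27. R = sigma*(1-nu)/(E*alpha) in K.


R = 481*(1-0.27)/(164*1000*1.01e-05) = 212 K

212


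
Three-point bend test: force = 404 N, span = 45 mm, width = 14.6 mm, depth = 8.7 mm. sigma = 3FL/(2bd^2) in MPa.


sigma = 3*404*45/(2*14.6*8.7^2) = 24.7 MPa

24.7


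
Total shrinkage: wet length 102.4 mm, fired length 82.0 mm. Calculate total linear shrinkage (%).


TS = (102.4 - 82.0) / 102.4 * 100 = 19.92%

19.92


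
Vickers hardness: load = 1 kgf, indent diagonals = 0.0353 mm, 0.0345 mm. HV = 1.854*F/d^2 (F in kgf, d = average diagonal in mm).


d_avg = (0.0353+0.0345)/2 = 0.0349 mm
HV = 1.854*1/0.0349^2 = 1522

1522


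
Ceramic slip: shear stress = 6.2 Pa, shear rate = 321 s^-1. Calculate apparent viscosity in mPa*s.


eta = tau/gamma * 1000 = 6.2/321 * 1000 = 19.3 mPa*s

19.3


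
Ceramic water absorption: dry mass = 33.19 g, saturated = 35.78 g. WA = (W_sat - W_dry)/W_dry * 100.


WA = (35.78 - 33.19) / 33.19 * 100 = 7.8%

7.8


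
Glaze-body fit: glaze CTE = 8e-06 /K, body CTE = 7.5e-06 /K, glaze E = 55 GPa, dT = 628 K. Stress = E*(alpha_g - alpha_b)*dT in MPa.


Stress = 55*1000*(8e-06 - 7.5e-06)*628 = 17.3 MPa

17.3


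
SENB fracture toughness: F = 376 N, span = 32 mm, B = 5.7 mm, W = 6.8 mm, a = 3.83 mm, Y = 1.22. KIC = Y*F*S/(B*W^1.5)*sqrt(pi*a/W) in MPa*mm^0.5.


KIC = 1.22*376*32/(5.7*6.8^1.5)*sqrt(pi*3.83/6.8) = 193.19

193.19


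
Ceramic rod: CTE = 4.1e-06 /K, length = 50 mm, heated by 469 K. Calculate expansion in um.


dL = 4.1e-06 * 50 * 469 * 1000 = 96.145 um

96.145


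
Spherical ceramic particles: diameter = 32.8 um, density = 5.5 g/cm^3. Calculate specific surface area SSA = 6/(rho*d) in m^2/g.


SSA = 6 / (5.5 * 32.8) = 0.033 m^2/g

0.033


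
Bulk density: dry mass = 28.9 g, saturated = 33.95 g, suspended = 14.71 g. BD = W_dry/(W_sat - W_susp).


BD = 28.9 / (33.95 - 14.71) = 28.9 / 19.24 = 1.502 g/cm^3

1.502


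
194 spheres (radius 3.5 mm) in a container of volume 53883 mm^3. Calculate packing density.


V_sphere = 4/3*pi*3.5^3 = 179.5944 mm^3
Total V = 194*179.5944 = 34841.3136 mm^3
PD = 34841.3136 / 53883 = 0.647

0.647


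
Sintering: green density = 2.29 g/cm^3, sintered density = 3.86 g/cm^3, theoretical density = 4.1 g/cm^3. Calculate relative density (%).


Relative = 3.86 / 4.1 * 100 = 94.1%

94.1


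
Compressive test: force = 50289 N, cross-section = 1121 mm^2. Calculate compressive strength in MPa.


CS = 50289 / 1121 = 44.9 MPa

44.9


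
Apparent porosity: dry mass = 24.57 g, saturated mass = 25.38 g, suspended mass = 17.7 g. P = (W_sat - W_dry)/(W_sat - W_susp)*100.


P = (25.38 - 24.57) / (25.38 - 17.7) * 100 = 0.81 / 7.68 * 100 = 10.5%

10.5


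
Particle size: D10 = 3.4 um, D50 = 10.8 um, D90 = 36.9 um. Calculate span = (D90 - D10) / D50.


Span = (36.9 - 3.4) / 10.8 = 33.5 / 10.8 = 3.102

3.102


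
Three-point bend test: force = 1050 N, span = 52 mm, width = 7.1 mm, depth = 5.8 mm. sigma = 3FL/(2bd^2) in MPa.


sigma = 3*1050*52/(2*7.1*5.8^2) = 342.9 MPa

342.9


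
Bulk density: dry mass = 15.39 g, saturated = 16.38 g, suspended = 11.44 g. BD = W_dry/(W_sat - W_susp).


BD = 15.39 / (16.38 - 11.44) = 15.39 / 4.94 = 3.115 g/cm^3

3.115


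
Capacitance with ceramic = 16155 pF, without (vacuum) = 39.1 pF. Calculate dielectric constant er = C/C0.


er = 16155 / 39.1 = 413.17

413.17


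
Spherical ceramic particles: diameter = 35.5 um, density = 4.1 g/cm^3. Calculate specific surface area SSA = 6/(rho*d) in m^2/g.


SSA = 6 / (4.1 * 35.5) = 0.041 m^2/g

0.041


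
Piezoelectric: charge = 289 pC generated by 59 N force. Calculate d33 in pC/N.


d33 = 289 / 59 = 4.9 pC/N

4.9


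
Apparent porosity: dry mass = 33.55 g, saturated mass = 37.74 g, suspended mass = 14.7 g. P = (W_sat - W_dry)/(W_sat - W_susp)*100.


P = (37.74 - 33.55) / (37.74 - 14.7) * 100 = 4.19 / 23.04 * 100 = 18.2%

18.2


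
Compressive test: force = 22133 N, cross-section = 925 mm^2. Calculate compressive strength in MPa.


CS = 22133 / 925 = 23.9 MPa

23.9


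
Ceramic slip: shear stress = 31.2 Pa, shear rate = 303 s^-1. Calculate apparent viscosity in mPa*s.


eta = tau/gamma * 1000 = 31.2/303 * 1000 = 103.0 mPa*s

103.0


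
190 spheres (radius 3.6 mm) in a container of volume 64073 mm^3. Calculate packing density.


V_sphere = 4/3*pi*3.6^3 = 195.4322 mm^3
Total V = 190*195.4322 = 37132.118 mm^3
PD = 37132.118 / 64073 = 0.58

0.58


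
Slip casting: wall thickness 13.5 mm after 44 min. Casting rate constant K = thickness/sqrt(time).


K = 13.5 / sqrt(44) = 13.5 / 6.6332 = 2.035 mm/min^0.5

2.035


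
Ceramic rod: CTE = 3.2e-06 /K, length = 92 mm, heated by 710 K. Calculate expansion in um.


dL = 3.2e-06 * 92 * 710 * 1000 = 209.024 um

209.024


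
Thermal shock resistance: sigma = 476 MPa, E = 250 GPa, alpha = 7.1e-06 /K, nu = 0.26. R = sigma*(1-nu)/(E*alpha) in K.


R = 476*(1-0.26)/(250*1000*7.1e-06) = 198 K

198


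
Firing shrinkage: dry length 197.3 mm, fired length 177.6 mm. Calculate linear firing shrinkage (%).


FS = (197.3 - 177.6) / 197.3 * 100 = 9.98%

9.98


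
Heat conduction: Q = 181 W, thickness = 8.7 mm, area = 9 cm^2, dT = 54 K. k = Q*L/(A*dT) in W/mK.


k = 181*8.7/1000/(9/10000*54) = 32.4 W/mK

32.4


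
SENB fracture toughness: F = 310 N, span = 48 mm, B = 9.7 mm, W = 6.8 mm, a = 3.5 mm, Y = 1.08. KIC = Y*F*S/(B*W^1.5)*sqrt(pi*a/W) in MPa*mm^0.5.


KIC = 1.08*310*48/(9.7*6.8^1.5)*sqrt(pi*3.5/6.8) = 118.81

118.81


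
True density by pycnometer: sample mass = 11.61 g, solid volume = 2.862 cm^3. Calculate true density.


TD = 11.61 / 2.862 = 4.057 g/cm^3

4.057


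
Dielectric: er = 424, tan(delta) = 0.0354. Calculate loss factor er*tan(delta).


Loss = 424 * 0.0354 = 15.01

15.01


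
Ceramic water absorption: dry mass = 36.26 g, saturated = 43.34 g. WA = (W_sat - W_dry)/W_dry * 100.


WA = (43.34 - 36.26) / 36.26 * 100 = 19.53%

19.53


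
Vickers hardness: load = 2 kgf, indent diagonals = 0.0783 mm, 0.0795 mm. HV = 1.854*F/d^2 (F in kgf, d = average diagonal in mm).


d_avg = (0.0783+0.0795)/2 = 0.0789 mm
HV = 1.854*2/0.0789^2 = 596

596


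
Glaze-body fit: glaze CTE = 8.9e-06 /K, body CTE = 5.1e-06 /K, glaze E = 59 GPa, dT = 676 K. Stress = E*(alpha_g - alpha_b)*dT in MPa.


Stress = 59*1000*(8.9e-06 - 5.1e-06)*676 = 151.6 MPa

151.6


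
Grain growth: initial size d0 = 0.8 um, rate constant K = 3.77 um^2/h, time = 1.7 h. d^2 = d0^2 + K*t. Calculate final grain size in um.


d^2 = 0.8^2 + 3.77*1.7 = 7.049
d = sqrt(7.049) = 2.65 um

2.65


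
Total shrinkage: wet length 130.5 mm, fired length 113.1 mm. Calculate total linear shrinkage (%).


TS = (130.5 - 113.1) / 130.5 * 100 = 13.33%

13.33


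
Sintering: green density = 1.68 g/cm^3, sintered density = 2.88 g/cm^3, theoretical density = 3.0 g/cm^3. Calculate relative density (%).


Relative = 2.88 / 3.0 * 100 = 96.0%

96.0


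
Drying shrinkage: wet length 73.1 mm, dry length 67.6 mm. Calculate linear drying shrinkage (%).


DS = (73.1 - 67.6) / 73.1 * 100 = 7.52%

7.52


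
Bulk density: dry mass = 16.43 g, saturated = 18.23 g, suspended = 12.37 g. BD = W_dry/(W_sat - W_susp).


BD = 16.43 / (18.23 - 12.37) = 16.43 / 5.86 = 2.804 g/cm^3

2.804


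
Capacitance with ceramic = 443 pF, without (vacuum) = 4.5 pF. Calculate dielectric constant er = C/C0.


er = 443 / 4.5 = 98.44

98.44


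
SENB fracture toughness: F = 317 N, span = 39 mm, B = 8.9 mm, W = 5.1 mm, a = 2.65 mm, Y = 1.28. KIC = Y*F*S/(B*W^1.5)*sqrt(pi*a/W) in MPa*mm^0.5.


KIC = 1.28*317*39/(8.9*5.1^1.5)*sqrt(pi*2.65/5.1) = 197.24

197.24


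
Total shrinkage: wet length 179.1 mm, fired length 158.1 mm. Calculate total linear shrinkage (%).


TS = (179.1 - 158.1) / 179.1 * 100 = 11.73%

11.73


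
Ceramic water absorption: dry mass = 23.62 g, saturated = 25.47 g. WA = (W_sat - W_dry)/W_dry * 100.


WA = (25.47 - 23.62) / 23.62 * 100 = 7.83%

7.83


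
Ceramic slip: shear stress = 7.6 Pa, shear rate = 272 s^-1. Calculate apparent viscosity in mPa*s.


eta = tau/gamma * 1000 = 7.6/272 * 1000 = 27.9 mPa*s

27.9


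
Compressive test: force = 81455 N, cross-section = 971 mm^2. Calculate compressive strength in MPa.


CS = 81455 / 971 = 83.9 MPa

83.9


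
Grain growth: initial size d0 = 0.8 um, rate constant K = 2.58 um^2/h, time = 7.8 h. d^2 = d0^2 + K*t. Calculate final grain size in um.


d^2 = 0.8^2 + 2.58*7.8 = 20.764
d = sqrt(20.764) = 4.56 um

4.56


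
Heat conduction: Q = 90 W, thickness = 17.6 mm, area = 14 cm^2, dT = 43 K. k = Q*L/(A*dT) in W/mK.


k = 90*17.6/1000/(14/10000*43) = 26.31 W/mK

26.31


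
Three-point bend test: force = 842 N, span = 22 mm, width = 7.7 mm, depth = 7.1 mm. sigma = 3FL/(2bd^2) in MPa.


sigma = 3*842*22/(2*7.7*7.1^2) = 71.6 MPa

71.6


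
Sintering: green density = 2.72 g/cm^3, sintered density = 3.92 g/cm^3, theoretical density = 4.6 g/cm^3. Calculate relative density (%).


Relative = 3.92 / 4.6 * 100 = 85.2%

85.2


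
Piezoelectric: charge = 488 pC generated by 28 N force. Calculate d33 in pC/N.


d33 = 488 / 28 = 17.4 pC/N

17.4


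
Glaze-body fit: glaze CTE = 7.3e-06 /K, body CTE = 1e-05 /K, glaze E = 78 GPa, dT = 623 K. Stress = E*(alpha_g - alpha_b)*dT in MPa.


Stress = 78*1000*(7.3e-06 - 1e-05)*623 = -131.2 MPa

-131.2


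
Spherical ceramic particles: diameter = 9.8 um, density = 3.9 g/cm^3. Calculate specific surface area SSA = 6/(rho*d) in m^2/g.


SSA = 6 / (3.9 * 9.8) = 0.157 m^2/g

0.157


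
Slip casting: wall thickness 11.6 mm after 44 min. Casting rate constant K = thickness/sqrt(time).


K = 11.6 / sqrt(44) = 11.6 / 6.6332 = 1.749 mm/min^0.5

1.749


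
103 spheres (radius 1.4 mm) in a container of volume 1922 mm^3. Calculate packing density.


V_sphere = 4/3*pi*1.4^3 = 11.494 mm^3
Total V = 103*11.494 = 1183.882 mm^3
PD = 1183.882 / 1922 = 0.616

0.616


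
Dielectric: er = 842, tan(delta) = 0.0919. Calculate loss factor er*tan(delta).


Loss = 842 * 0.0919 = 77.38

77.38


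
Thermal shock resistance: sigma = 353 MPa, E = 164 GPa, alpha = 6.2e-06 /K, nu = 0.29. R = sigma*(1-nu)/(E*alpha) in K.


R = 353*(1-0.29)/(164*1000*6.2e-06) = 246 K

246


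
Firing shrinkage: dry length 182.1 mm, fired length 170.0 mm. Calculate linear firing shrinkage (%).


FS = (182.1 - 170.0) / 182.1 * 100 = 6.64%

6.64


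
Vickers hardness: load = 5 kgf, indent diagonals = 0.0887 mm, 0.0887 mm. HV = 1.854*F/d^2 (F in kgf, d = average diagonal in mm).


d_avg = (0.0887+0.0887)/2 = 0.0887 mm
HV = 1.854*5/0.0887^2 = 1178

1178


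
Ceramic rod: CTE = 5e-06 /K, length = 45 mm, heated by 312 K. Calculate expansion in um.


dL = 5e-06 * 45 * 312 * 1000 = 70.2 um

70.2


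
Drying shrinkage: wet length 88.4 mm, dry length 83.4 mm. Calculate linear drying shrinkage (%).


DS = (88.4 - 83.4) / 88.4 * 100 = 5.66%

5.66


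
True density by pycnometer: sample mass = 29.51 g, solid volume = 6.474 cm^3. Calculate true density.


TD = 29.51 / 6.474 = 4.558 g/cm^3

4.558


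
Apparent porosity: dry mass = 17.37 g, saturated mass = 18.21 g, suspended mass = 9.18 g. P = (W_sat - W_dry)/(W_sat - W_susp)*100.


P = (18.21 - 17.37) / (18.21 - 9.18) * 100 = 0.84 / 9.03 * 100 = 9.3%

9.3


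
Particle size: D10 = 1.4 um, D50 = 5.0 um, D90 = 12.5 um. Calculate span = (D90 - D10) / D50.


Span = (12.5 - 1.4) / 5.0 = 11.1 / 5.0 = 2.22

2.22


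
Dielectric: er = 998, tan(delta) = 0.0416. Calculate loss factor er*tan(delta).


Loss = 998 * 0.0416 = 41.517

41.517


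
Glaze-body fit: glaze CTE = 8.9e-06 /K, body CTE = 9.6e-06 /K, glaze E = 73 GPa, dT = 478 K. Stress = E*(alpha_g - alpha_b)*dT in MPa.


Stress = 73*1000*(8.9e-06 - 9.6e-06)*478 = -24.4 MPa

-24.4


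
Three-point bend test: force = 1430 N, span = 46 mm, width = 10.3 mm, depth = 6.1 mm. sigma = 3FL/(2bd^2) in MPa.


sigma = 3*1430*46/(2*10.3*6.1^2) = 257.4 MPa

257.4


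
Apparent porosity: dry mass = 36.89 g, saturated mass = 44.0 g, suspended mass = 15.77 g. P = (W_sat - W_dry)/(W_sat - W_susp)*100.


P = (44.0 - 36.89) / (44.0 - 15.77) * 100 = 7.11 / 28.23 * 100 = 25.2%

25.2


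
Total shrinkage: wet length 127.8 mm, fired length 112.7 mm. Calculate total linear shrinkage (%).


TS = (127.8 - 112.7) / 127.8 * 100 = 11.82%

11.82


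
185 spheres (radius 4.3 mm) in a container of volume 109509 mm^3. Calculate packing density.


V_sphere = 4/3*pi*4.3^3 = 333.0381 mm^3
Total V = 185*333.0381 = 61612.0485 mm^3
PD = 61612.0485 / 109509 = 0.563

0.563


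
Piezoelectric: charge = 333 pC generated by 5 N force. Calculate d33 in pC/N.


d33 = 333 / 5 = 66.6 pC/N

66.6


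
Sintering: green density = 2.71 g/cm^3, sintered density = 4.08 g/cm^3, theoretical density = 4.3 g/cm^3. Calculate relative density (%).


Relative = 4.08 / 4.3 * 100 = 94.9%

94.9


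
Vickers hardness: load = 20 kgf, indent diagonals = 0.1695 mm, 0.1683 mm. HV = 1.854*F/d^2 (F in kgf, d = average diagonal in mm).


d_avg = (0.1695+0.1683)/2 = 0.1689 mm
HV = 1.854*20/0.1689^2 = 1300

1300


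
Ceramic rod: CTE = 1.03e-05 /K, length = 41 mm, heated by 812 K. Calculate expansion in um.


dL = 1.03e-05 * 41 * 812 * 1000 = 342.908 um

342.908


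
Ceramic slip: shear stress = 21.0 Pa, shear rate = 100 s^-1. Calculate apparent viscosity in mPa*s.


eta = tau/gamma * 1000 = 21.0/100 * 1000 = 210.0 mPa*s

210.0


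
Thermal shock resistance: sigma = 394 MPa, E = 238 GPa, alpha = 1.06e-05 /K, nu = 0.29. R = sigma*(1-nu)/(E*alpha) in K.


R = 394*(1-0.29)/(238*1000*1.06e-05) = 111 K

111


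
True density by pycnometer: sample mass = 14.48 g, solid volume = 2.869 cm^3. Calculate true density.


TD = 14.48 / 2.869 = 5.047 g/cm^3

5.047


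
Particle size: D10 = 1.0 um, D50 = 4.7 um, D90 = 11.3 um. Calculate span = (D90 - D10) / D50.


Span = (11.3 - 1.0) / 4.7 = 10.3 / 4.7 = 2.191

2.191


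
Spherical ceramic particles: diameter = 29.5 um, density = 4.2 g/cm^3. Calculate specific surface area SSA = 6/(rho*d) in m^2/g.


SSA = 6 / (4.2 * 29.5) = 0.048 m^2/g

0.048


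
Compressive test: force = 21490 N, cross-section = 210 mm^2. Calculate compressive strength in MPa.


CS = 21490 / 210 = 102.3 MPa

102.3


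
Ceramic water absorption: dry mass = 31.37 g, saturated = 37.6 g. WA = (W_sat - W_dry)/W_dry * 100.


WA = (37.6 - 31.37) / 31.37 * 100 = 19.86%

19.86


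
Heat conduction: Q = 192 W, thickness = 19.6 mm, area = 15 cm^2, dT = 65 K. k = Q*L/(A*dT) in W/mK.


k = 192*19.6/1000/(15/10000*65) = 38.6 W/mK

38.6


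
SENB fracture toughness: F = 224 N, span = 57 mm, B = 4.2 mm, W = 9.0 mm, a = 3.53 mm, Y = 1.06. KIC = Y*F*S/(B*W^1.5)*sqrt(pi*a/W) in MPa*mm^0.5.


KIC = 1.06*224*57/(4.2*9.0^1.5)*sqrt(pi*3.53/9.0) = 132.48

132.48


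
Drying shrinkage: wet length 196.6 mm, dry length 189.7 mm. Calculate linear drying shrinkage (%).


DS = (196.6 - 189.7) / 196.6 * 100 = 3.51%

3.51


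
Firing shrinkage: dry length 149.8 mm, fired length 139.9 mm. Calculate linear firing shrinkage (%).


FS = (149.8 - 139.9) / 149.8 * 100 = 6.61%

6.61


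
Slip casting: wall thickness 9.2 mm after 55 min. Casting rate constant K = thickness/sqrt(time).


K = 9.2 / sqrt(55) = 9.2 / 7.4162 = 1.241 mm/min^0.5

1.241
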